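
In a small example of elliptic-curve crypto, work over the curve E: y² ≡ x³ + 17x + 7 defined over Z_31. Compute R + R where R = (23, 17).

tangent at (23, 17): λ = (3·23² + 17)/(2·17) ≡ 23/3. 3⁻¹ ≡ 21 (mod 31), so λ ≡ 23·21 ≡ 18.
  x = λ² - 23 - 23 = 324 - 46 ≡ 30; y = λ·(23 - 30) - 17 ≡ 12. → (30, 12)

(30, 12)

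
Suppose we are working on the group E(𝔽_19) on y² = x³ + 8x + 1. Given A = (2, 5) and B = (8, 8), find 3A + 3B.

(18, 7)

First 3A:
Repeated addition: build up to 3A.
2A: tangent at (2, 5): λ = (3·2² + 8)/(2·5) ≡ 1/10. 10⁻¹ ≡ 2 (mod 19), so λ ≡ 1·2 ≡ 2.
  x = λ² - 2 - 2 = 4 - 4 ≡ 0; y = λ·(2 - 0) - 5 ≡ 18. → (0, 18)
3A: (0, 18) + (2, 5). λ = (5 - 18)/(2 - 0) ≡ 6/2 mod 19. 2⁻¹ ≡ 10 (mod 19), so λ ≡ 3.
  x = λ² - 0 - 2 = 9 - 2 ≡ 7; y = λ·(0 - 7) - 18 ≡ 18. → (7, 18)
3A = (7, 18).
Next 3B:
Repeated addition: build up to 3B.
2B: tangent at (8, 8): λ = (3·8² + 8)/(2·8) ≡ 10/16. 16⁻¹ ≡ 6 (mod 19), so λ ≡ 10·6 ≡ 3.
  x = λ² - 8 - 8 = 9 - 16 ≡ 12; y = λ·(8 - 12) - 8 ≡ 18. → (12, 18)
3B: (12, 18) + (8, 8). λ = (8 - 18)/(8 - 12) ≡ 9/15 mod 19. 15⁻¹ ≡ 14 (mod 19), so λ ≡ 12.
  x = λ² - 12 - 8 = 144 - 20 ≡ 10; y = λ·(12 - 10) - 18 ≡ 6. → (10, 6)
3B = (10, 6).
Finally 3A + 3B:
(7, 18) + (10, 6). λ = (6 - 18)/(10 - 7) ≡ 7/3 mod 19. 3⁻¹ ≡ 13 (mod 19) since 3·13 = 39 ≡ 1, so λ ≡ 15.
  x = λ² - 7 - 10 = 225 - 17 ≡ 18; y = λ·(7 - 18) - 18 ≡ 7. → (18, 7)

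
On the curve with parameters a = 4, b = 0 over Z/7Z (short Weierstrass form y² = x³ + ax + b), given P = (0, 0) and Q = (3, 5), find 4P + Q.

First 4P:
Double-and-add on 4 = (100)₂. Start with P = (0, 0) for the leading 1-bit.
double: (0, 0) + (0, 0): same x and y₁ ≡ -y₂, so the sum is O.
double: O + O = O (identity).
4P = O.
Finally 4P + Q:
O + (3, 5) = (3, 5) (identity).

(3, 5)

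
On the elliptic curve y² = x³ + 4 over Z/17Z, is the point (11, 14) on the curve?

yes

y² = 14² ≡ 9; x³ + 0x + 4 = 1335 ≡ 9 (mod 17). 9 = 9.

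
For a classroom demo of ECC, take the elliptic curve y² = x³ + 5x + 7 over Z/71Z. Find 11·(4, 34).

Write G = (4, 34).
Repeated addition: build up to 11G.
2G: tangent at (4, 34): λ = (3·4² + 5)/(2·34) ≡ 53/68. 68⁻¹ ≡ 47 (mod 71), so λ ≡ 53·47 ≡ 6.
  x = λ² - 4 - 4 = 36 - 8 ≡ 28; y = λ·(4 - 28) - 34 ≡ 35. → (28, 35)
3G: (28, 35) + (4, 34). λ = (34 - 35)/(4 - 28) ≡ 70/47 mod 71. 47⁻¹ ≡ 68 (mod 71) since 47·68 = 3196 ≡ 1, so λ ≡ 3.
  x = λ² - 28 - 4 = 9 - 32 ≡ 48; y = λ·(28 - 48) - 35 ≡ 47. → (48, 47)
4G: (48, 47) + (4, 34). λ = (34 - 47)/(4 - 48) ≡ 58/27 mod 71. 27⁻¹ ≡ 50 (mod 71) since 27·50 = 1350 ≡ 1, so λ ≡ 60.
  x = λ² - 48 - 4 = 3600 - 52 ≡ 69; y = λ·(48 - 69) - 47 ≡ 42. → (69, 42)
5G: (69, 42) + (4, 34). λ = (34 - 42)/(4 - 69) ≡ 63/6 mod 71. 6⁻¹ ≡ 12 (mod 71) since 6·12 = 72 ≡ 1, so λ ≡ 46.
  x = λ² - 69 - 4 = 2116 - 73 ≡ 55; y = λ·(69 - 55) - 42 ≡ 34. → (55, 34)
6G: (55, 34) + (4, 34). λ = (34 - 34)/(4 - 55) ≡ 0/20 mod 71. 20⁻¹ ≡ 32 (mod 71) since 20·32 = 640 ≡ 1, so λ ≡ 0.
  x = λ² - 55 - 4 = 0 - 59 ≡ 12; y = λ·(55 - 12) - 34 ≡ 37. → (12, 37)
7G: (12, 37) + (4, 34). λ = (34 - 37)/(4 - 12) ≡ 68/63 mod 71. 63⁻¹ ≡ 62 (mod 71) since 63·62 = 3906 ≡ 1, so λ ≡ 27.
  x = λ² - 12 - 4 = 729 - 16 ≡ 3; y = λ·(12 - 3) - 37 ≡ 64. → (3, 64)
8G: (3, 64) + (4, 34). λ = (34 - 64)/(4 - 3) ≡ 41/1 mod 71. 1⁻¹ ≡ 1 (mod 71), so λ ≡ 41.
  x = λ² - 3 - 4 = 1681 - 7 ≡ 41; y = λ·(3 - 41) - 64 ≡ 11. → (41, 11)
9G: (41, 11) + (4, 34). λ = (34 - 11)/(4 - 41) ≡ 23/34 mod 71. 34⁻¹ ≡ 23 (mod 71), so λ ≡ 32.
  x = λ² - 41 - 4 = 1024 - 45 ≡ 56; y = λ·(41 - 56) - 11 ≡ 6. → (56, 6)
10G: (56, 6) + (4, 34). λ = (34 - 6)/(4 - 56) ≡ 28/19 mod 71. 19⁻¹ ≡ 15 (mod 71), so λ ≡ 65.
  x = λ² - 56 - 4 = 4225 - 60 ≡ 47; y = λ·(56 - 47) - 6 ≡ 11. → (47, 11)
11G: (47, 11) + (4, 34). λ = (34 - 11)/(4 - 47) ≡ 23/28 mod 71. 28⁻¹ ≡ 33 (mod 71), so λ ≡ 49.
  x = λ² - 47 - 4 = 2401 - 51 ≡ 7; y = λ·(47 - 7) - 11 ≡ 32. → (7, 32)

(7, 32)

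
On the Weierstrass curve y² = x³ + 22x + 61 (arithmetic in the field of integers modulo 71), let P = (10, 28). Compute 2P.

tangent at (10, 28): λ = (3·10² + 22)/(2·28) ≡ 38/56. 56⁻¹ ≡ 52 (mod 71), so λ ≡ 38·52 ≡ 59.
  x = λ² - 10 - 10 = 3481 - 20 ≡ 53; y = λ·(10 - 53) - 28 ≡ 62. → (53, 62)

(53, 62)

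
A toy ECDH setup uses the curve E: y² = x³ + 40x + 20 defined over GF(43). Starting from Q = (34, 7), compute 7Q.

(28, 1)

Repeated addition: build up to 7Q.
2Q: tangent at (34, 7): λ = (3·34² + 40)/(2·7) ≡ 25/14. 14⁻¹ ≡ 40 (mod 43), so λ ≡ 25·40 ≡ 11.
  x = λ² - 34 - 34 = 121 - 68 ≡ 10; y = λ·(34 - 10) - 7 ≡ 42. → (10, 42)
3Q: (10, 42) + (34, 7). λ = (7 - 42)/(34 - 10) ≡ 8/24 mod 43. 24⁻¹ ≡ 9 (mod 43), so λ ≡ 29.
  x = λ² - 10 - 34 = 841 - 44 ≡ 23; y = λ·(10 - 23) - 42 ≡ 11. → (23, 11)
4Q: (23, 11) + (34, 7). λ = (7 - 11)/(34 - 23) ≡ 39/11 mod 43. 11⁻¹ ≡ 4 (mod 43) since 11·4 = 44 ≡ 1, so λ ≡ 27.
  x = λ² - 23 - 34 = 729 - 57 ≡ 27; y = λ·(23 - 27) - 11 ≡ 10. → (27, 10)
5Q: (27, 10) + (34, 7). λ = (7 - 10)/(34 - 27) ≡ 40/7 mod 43. 7⁻¹ ≡ 37 (mod 43) since 7·37 = 259 ≡ 1, so λ ≡ 18.
  x = λ² - 27 - 34 = 324 - 61 ≡ 5; y = λ·(27 - 5) - 10 ≡ 42. → (5, 42)
6Q: (5, 42) + (34, 7). λ = (7 - 42)/(34 - 5) ≡ 8/29 mod 43. 29⁻¹ ≡ 3 (mod 43), so λ ≡ 24.
  x = λ² - 5 - 34 = 576 - 39 ≡ 21; y = λ·(5 - 21) - 42 ≡ 4. → (21, 4)
7Q: (21, 4) + (34, 7). λ = (7 - 4)/(34 - 21) ≡ 3/13 mod 43. 13⁻¹ ≡ 10 (mod 43), so λ ≡ 30.
  x = λ² - 21 - 34 = 900 - 55 ≡ 28; y = λ·(21 - 28) - 4 ≡ 1. → (28, 1)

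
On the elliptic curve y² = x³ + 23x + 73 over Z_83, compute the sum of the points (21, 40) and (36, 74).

(21, 40) + (36, 74). λ = (74 - 40)/(36 - 21) ≡ 34/15 mod 83. 15⁻¹ ≡ 72 (mod 83) since 15·72 = 1080 ≡ 1, so λ ≡ 41.
  x = λ² - 21 - 36 = 1681 - 57 ≡ 47; y = λ·(21 - 47) - 40 ≡ 56. → (47, 56)

(47, 56)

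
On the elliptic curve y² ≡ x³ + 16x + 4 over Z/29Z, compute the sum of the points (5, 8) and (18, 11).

(10, 2)

(5, 8) + (18, 11). λ = (11 - 8)/(18 - 5) ≡ 3/13 mod 29. 13⁻¹ ≡ 9 (mod 29), so λ ≡ 27.
  x = λ² - 5 - 18 = 729 - 23 ≡ 10; y = λ·(5 - 10) - 8 ≡ 2. → (10, 2)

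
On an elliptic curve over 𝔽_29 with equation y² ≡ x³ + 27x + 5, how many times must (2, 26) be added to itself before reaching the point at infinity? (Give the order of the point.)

2P: tangent at (2, 26): λ = (3·2² + 27)/(2·26) ≡ 10/23. 23⁻¹ ≡ 24 (mod 29), so λ ≡ 10·24 ≡ 8.
  x = λ² - 2 - 2 = 64 - 4 ≡ 2; y = λ·(2 - 2) - 26 ≡ 3. → (2, 3)
3P: (2, 3) + (2, 26): same x and y₁ ≡ -y₂, so the sum is the point at infinity.
3P = the point at infinity, so the order is 3.

3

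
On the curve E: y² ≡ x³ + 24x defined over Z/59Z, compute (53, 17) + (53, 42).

The two points share x = 53 and their y-coordinates satisfy 17 + 42 ≡ 0 (mod 59), so they are inverses. Their sum is O.

O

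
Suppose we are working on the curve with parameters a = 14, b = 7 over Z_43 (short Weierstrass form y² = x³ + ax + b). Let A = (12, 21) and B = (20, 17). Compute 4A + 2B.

(42, 11)

First 4A:
Double-and-add on 4 = (100)₂. Start with A = (12, 21) for the leading 1-bit.
double: tangent at (12, 21): λ = (3·12² + 14)/(2·21) ≡ 16/42. 42⁻¹ ≡ 42 (mod 43), so λ ≡ 16·42 ≡ 27.
  x = λ² - 12 - 12 = 729 - 24 ≡ 17; y = λ·(12 - 17) - 21 ≡ 16. → (17, 16)
double: tangent at (17, 16): λ = (3·17² + 14)/(2·16) ≡ 21/32. 32⁻¹ ≡ 39 (mod 43) since 32·39 = 1248 ≡ 1, so λ ≡ 21·39 ≡ 2.
  x = λ² - 17 - 17 = 4 - 34 ≡ 13; y = λ·(17 - 13) - 16 ≡ 35. → (13, 35)
4A = (13, 35).
Next 2B:
Repeated addition: build up to 2B.
2B: tangent at (20, 17): λ = (3·20² + 14)/(2·17) ≡ 10/34. 34⁻¹ ≡ 19 (mod 43), so λ ≡ 10·19 ≡ 18.
  x = λ² - 20 - 20 = 324 - 40 ≡ 26; y = λ·(20 - 26) - 17 ≡ 4. → (26, 4)
2B = (26, 4).
Finally 4A + 2B:
(13, 35) + (26, 4). λ = (4 - 35)/(26 - 13) ≡ 12/13 mod 43. 13⁻¹ ≡ 10 (mod 43) since 13·10 = 130 ≡ 1, so λ ≡ 34.
  x = λ² - 13 - 26 = 1156 - 39 ≡ 42; y = λ·(13 - 42) - 35 ≡ 11. → (42, 11)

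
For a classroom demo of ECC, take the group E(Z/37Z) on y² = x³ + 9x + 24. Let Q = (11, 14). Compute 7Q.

Double-and-add on 7 = (111)₂. Start with Q = (11, 14) for the leading 1-bit.
double: tangent at (11, 14): λ = (3·11² + 9)/(2·14) ≡ 2/28. 28⁻¹ ≡ 4 (mod 37), so λ ≡ 2·4 ≡ 8.
  x = λ² - 11 - 11 = 64 - 22 ≡ 5; y = λ·(11 - 5) - 14 ≡ 34. → (5, 34)
add Q: (5, 34) + (11, 14). λ = (14 - 34)/(11 - 5) ≡ 17/6 mod 37. 6⁻¹ ≡ 31 (mod 37), so λ ≡ 9.
  x = λ² - 5 - 11 = 81 - 16 ≡ 28; y = λ·(5 - 28) - 34 ≡ 18. → (28, 18)
double: tangent at (28, 18): λ = (3·28² + 9)/(2·18) ≡ 30/36. 36⁻¹ ≡ 36 (mod 37) since 36·36 = 1296 ≡ 1, so λ ≡ 30·36 ≡ 7.
  x = λ² - 28 - 28 = 49 - 56 ≡ 30; y = λ·(28 - 30) - 18 ≡ 5. → (30, 5)
add Q: (30, 5) + (11, 14). λ = (14 - 5)/(11 - 30) ≡ 9/18 mod 37. 18⁻¹ ≡ 35 (mod 37), so λ ≡ 19.
  x = λ² - 30 - 11 = 361 - 41 ≡ 24; y = λ·(30 - 24) - 5 ≡ 35. → (24, 35)

(24, 35)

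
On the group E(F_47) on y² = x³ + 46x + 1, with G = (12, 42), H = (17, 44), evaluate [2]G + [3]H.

(7, 33)

First 2G:
Repeated addition: build up to 2G.
2G: tangent at (12, 42): λ = (3·12² + 46)/(2·42) ≡ 8/37. 37⁻¹ ≡ 14 (mod 47) since 37·14 = 518 ≡ 1, so λ ≡ 8·14 ≡ 18.
  x = λ² - 12 - 12 = 324 - 24 ≡ 18; y = λ·(12 - 18) - 42 ≡ 38. → (18, 38)
2G = (18, 38).
Next 3H:
Repeated addition: build up to 3H.
2H: tangent at (17, 44): λ = (3·17² + 46)/(2·44) ≡ 20/41. 41⁻¹ ≡ 39 (mod 47), so λ ≡ 20·39 ≡ 28.
  x = λ² - 17 - 17 = 784 - 34 ≡ 45; y = λ·(17 - 45) - 44 ≡ 18. → (45, 18)
3H: (45, 18) + (17, 44). λ = (44 - 18)/(17 - 45) ≡ 26/19 mod 47. 19⁻¹ ≡ 5 (mod 47) since 19·5 = 95 ≡ 1, so λ ≡ 36.
  x = λ² - 45 - 17 = 1296 - 62 ≡ 12; y = λ·(45 - 12) - 18 ≡ 42. → (12, 42)
3H = (12, 42).
Finally 2G + 3H:
(18, 38) + (12, 42). λ = (42 - 38)/(12 - 18) ≡ 4/41 mod 47. 41⁻¹ ≡ 39 (mod 47), so λ ≡ 15.
  x = λ² - 18 - 12 = 225 - 30 ≡ 7; y = λ·(18 - 7) - 38 ≡ 33. → (7, 33)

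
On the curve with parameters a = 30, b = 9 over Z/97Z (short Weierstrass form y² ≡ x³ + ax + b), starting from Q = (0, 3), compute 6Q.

(89, 18)

Double-and-add on 6 = (110)₂. Start with Q = (0, 3) for the leading 1-bit.
double: tangent at (0, 3): λ = (3·0² + 30)/(2·3) ≡ 30/6. 6⁻¹ ≡ 81 (mod 97) since 6·81 = 486 ≡ 1, so λ ≡ 30·81 ≡ 5.
  x = λ² - 0 - 0 = 25 - 0 ≡ 25; y = λ·(0 - 25) - 3 ≡ 66. → (25, 66)
add Q: (25, 66) + (0, 3). λ = (3 - 66)/(0 - 25) ≡ 34/72 mod 97. 72⁻¹ ≡ 31 (mod 97) since 72·31 = 2232 ≡ 1, so λ ≡ 84.
  x = λ² - 25 - 0 = 7056 - 25 ≡ 47; y = λ·(25 - 47) - 66 ≡ 26. → (47, 26)
double: tangent at (47, 26): λ = (3·47² + 30)/(2·26) ≡ 61/52. 52⁻¹ ≡ 28 (mod 97) since 52·28 = 1456 ≡ 1, so λ ≡ 61·28 ≡ 59.
  x = λ² - 47 - 47 = 3481 - 94 ≡ 89; y = λ·(47 - 89) - 26 ≡ 18. → (89, 18)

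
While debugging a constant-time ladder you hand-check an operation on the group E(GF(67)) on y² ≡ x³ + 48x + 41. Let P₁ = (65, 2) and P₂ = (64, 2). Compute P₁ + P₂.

(65, 2) + (64, 2). λ = (2 - 2)/(64 - 65) ≡ 0/66 mod 67. 66⁻¹ ≡ 66 (mod 67), so λ ≡ 0.
  x = λ² - 65 - 64 = 0 - 129 ≡ 5; y = λ·(65 - 5) - 2 ≡ 65. → (5, 65)

(5, 65)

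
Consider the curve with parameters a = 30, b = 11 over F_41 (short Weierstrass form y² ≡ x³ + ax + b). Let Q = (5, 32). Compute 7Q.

(35, 36)

Double-and-add on 7 = (111)₂. Start with Q = (5, 32) for the leading 1-bit.
double: tangent at (5, 32): λ = (3·5² + 30)/(2·32) ≡ 23/23. 23⁻¹ ≡ 25 (mod 41) since 23·25 = 575 ≡ 1, so λ ≡ 23·25 ≡ 1.
  x = λ² - 5 - 5 = 1 - 10 ≡ 32; y = λ·(5 - 32) - 32 ≡ 23. → (32, 23)
add Q: (32, 23) + (5, 32). λ = (32 - 23)/(5 - 32) ≡ 9/14 mod 41. 14⁻¹ ≡ 3 (mod 41), so λ ≡ 27.
  x = λ² - 32 - 5 = 729 - 37 ≡ 36; y = λ·(32 - 36) - 23 ≡ 33. → (36, 33)
double: tangent at (36, 33): λ = (3·36² + 30)/(2·33) ≡ 23/25. 25⁻¹ ≡ 23 (mod 41), so λ ≡ 23·23 ≡ 37.
  x = λ² - 36 - 36 = 1369 - 72 ≡ 26; y = λ·(36 - 26) - 33 ≡ 9. → (26, 9)
add Q: (26, 9) + (5, 32). λ = (32 - 9)/(5 - 26) ≡ 23/20 mod 41. 20⁻¹ ≡ 39 (mod 41), so λ ≡ 36.
  x = λ² - 26 - 5 = 1296 - 31 ≡ 35; y = λ·(26 - 35) - 9 ≡ 36. → (35, 36)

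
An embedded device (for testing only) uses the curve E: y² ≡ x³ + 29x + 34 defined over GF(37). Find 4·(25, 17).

(0, 16)

Write Q = (25, 17).
Repeated addition: build up to 4Q.
2Q: tangent at (25, 17): λ = (3·25² + 29)/(2·17) ≡ 17/34. 34⁻¹ ≡ 12 (mod 37), so λ ≡ 17·12 ≡ 19.
  x = λ² - 25 - 25 = 361 - 50 ≡ 15; y = λ·(25 - 15) - 17 ≡ 25. → (15, 25)
3Q: (15, 25) + (25, 17). λ = (17 - 25)/(25 - 15) ≡ 29/10 mod 37. 10⁻¹ ≡ 26 (mod 37), so λ ≡ 14.
  x = λ² - 15 - 25 = 196 - 40 ≡ 8; y = λ·(15 - 8) - 25 ≡ 36. → (8, 36)
4Q: (8, 36) + (25, 17). λ = (17 - 36)/(25 - 8) ≡ 18/17 mod 37. 17⁻¹ ≡ 24 (mod 37), so λ ≡ 25.
  x = λ² - 8 - 25 = 625 - 33 ≡ 0; y = λ·(8 - 0) - 36 ≡ 16. → (0, 16)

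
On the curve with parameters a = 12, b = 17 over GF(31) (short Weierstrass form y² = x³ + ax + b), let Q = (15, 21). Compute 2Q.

(3, 7)

tangent at (15, 21): λ = (3·15² + 12)/(2·21) ≡ 5/11. 11⁻¹ ≡ 17 (mod 31) since 11·17 = 187 ≡ 1, so λ ≡ 5·17 ≡ 23.
  x = λ² - 15 - 15 = 529 - 30 ≡ 3; y = λ·(15 - 3) - 21 ≡ 7. → (3, 7)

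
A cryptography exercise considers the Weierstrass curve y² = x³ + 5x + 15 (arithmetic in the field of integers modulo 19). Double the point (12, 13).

tangent at (12, 13): λ = (3·12² + 5)/(2·13) ≡ 0/7. 7⁻¹ ≡ 11 (mod 19), so λ ≡ 0·11 ≡ 0.
  x = λ² - 12 - 12 = 0 - 24 ≡ 14; y = λ·(12 - 14) - 13 ≡ 6. → (14, 6)

(14, 6)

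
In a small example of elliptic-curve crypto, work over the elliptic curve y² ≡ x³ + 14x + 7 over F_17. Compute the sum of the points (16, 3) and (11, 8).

(16, 3) + (11, 8). λ = (8 - 3)/(11 - 16) ≡ 5/12 mod 17. 12⁻¹ ≡ 10 (mod 17), so λ ≡ 16.
  x = λ² - 16 - 11 = 256 - 27 ≡ 8; y = λ·(16 - 8) - 3 ≡ 6. → (8, 6)

(8, 6)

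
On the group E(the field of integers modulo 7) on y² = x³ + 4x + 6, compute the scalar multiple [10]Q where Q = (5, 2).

(5, 5)

Double-and-add on 10 = (1010)₂. Start with Q = (5, 2) for the leading 1-bit.
double: tangent at (5, 2): λ = (3·5² + 4)/(2·2) ≡ 2/4. 4⁻¹ ≡ 2 (mod 7), so λ ≡ 2·2 ≡ 4.
  x = λ² - 5 - 5 = 16 - 10 ≡ 6; y = λ·(5 - 6) - 2 ≡ 1. → (6, 1)
double: tangent at (6, 1): λ = (3·6² + 4)/(2·1) ≡ 0/2. 2⁻¹ ≡ 4 (mod 7), so λ ≡ 0·4 ≡ 0.
  x = λ² - 6 - 6 = 0 - 12 ≡ 2; y = λ·(6 - 2) - 1 ≡ 6. → (2, 6)
add Q: (2, 6) + (5, 2). λ = (2 - 6)/(5 - 2) ≡ 3/3 mod 7. 3⁻¹ ≡ 5 (mod 7) since 3·5 = 15 ≡ 1, so λ ≡ 1.
  x = λ² - 2 - 5 = 1 - 7 ≡ 1; y = λ·(2 - 1) - 6 ≡ 2. → (1, 2)
double: tangent at (1, 2): λ = (3·1² + 4)/(2·2) ≡ 0/4. 4⁻¹ ≡ 2 (mod 7) since 4·2 = 8 ≡ 1, so λ ≡ 0·2 ≡ 0.
  x = λ² - 1 - 1 = 0 - 2 ≡ 5; y = λ·(1 - 5) - 2 ≡ 5. → (5, 5)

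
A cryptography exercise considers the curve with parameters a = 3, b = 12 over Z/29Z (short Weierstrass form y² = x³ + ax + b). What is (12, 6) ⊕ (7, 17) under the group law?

(12, 6) + (7, 17). λ = (17 - 6)/(7 - 12) ≡ 11/24 mod 29. 24⁻¹ ≡ 23 (mod 29), so λ ≡ 21.
  x = λ² - 12 - 7 = 441 - 19 ≡ 16; y = λ·(12 - 16) - 6 ≡ 26. → (16, 26)

(16, 26)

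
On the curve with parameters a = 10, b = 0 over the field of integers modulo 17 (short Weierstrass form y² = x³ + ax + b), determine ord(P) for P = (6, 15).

10

2P: tangent at (6, 15): λ = (3·6² + 10)/(2·15) ≡ 16/13. 13⁻¹ ≡ 4 (mod 17), so λ ≡ 16·4 ≡ 13.
  x = λ² - 6 - 6 = 169 - 12 ≡ 4; y = λ·(6 - 4) - 15 ≡ 11. → (4, 11)
3P: (4, 11) + (6, 15). λ = (15 - 11)/(6 - 4) ≡ 4/2 mod 17. 2⁻¹ ≡ 9 (mod 17), so λ ≡ 2.
  x = λ² - 4 - 6 = 4 - 10 ≡ 11; y = λ·(4 - 11) - 11 ≡ 9. → (11, 9)
4P: (11, 9) + (6, 15). λ = (15 - 9)/(6 - 11) ≡ 6/12 mod 17. 12⁻¹ ≡ 10 (mod 17), so λ ≡ 9.
  x = λ² - 11 - 6 = 81 - 17 ≡ 13; y = λ·(11 - 13) - 9 ≡ 7. → (13, 7)
5P: (13, 7) + (6, 15). λ = (15 - 7)/(6 - 13) ≡ 8/10 mod 17. 10⁻¹ ≡ 12 (mod 17), so λ ≡ 11.
  x = λ² - 13 - 6 = 121 - 19 ≡ 0; y = λ·(13 - 0) - 7 ≡ 0. → (0, 0)
6P: (0, 0) + (6, 15). λ = (15 - 0)/(6 - 0) ≡ 15/6 mod 17. 6⁻¹ ≡ 3 (mod 17), so λ ≡ 11.
  x = λ² - 0 - 6 = 121 - 6 ≡ 13; y = λ·(0 - 13) - 0 ≡ 10. → (13, 10)
7P: (13, 10) + (6, 15). λ = (15 - 10)/(6 - 13) ≡ 5/10 mod 17. 10⁻¹ ≡ 12 (mod 17), so λ ≡ 9.
  x = λ² - 13 - 6 = 81 - 19 ≡ 11; y = λ·(13 - 11) - 10 ≡ 8. → (11, 8)
8P: (11, 8) + (6, 15). λ = (15 - 8)/(6 - 11) ≡ 7/12 mod 17. 12⁻¹ ≡ 10 (mod 17), so λ ≡ 2.
  x = λ² - 11 - 6 = 4 - 17 ≡ 4; y = λ·(11 - 4) - 8 ≡ 6. → (4, 6)
9P: (4, 6) + (6, 15). λ = (15 - 6)/(6 - 4) ≡ 9/2 mod 17. 2⁻¹ ≡ 9 (mod 17) since 2·9 = 18 ≡ 1, so λ ≡ 13.
  x = λ² - 4 - 6 = 169 - 10 ≡ 6; y = λ·(4 - 6) - 6 ≡ 2. → (6, 2)
10P: (6, 2) + (6, 15): same x and y₁ ≡ -y₂, so the sum is the point at infinity.
10P = the point at infinity, so the order is 10.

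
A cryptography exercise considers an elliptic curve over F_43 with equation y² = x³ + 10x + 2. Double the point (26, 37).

(16, 42)

tangent at (26, 37): λ = (3·26² + 10)/(2·37) ≡ 17/31. 31⁻¹ ≡ 25 (mod 43), so λ ≡ 17·25 ≡ 38.
  x = λ² - 26 - 26 = 1444 - 52 ≡ 16; y = λ·(26 - 16) - 37 ≡ 42. → (16, 42)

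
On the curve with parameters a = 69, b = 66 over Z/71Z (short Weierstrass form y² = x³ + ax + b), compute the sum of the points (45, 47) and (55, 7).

(45, 47) + (55, 7). λ = (7 - 47)/(55 - 45) ≡ 31/10 mod 71. 10⁻¹ ≡ 64 (mod 71), so λ ≡ 67.
  x = λ² - 45 - 55 = 4489 - 100 ≡ 58; y = λ·(45 - 58) - 47 ≡ 5. → (58, 5)

(58, 5)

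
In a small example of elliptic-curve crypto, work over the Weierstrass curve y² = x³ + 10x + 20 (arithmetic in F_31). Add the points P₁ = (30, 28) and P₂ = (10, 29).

(1, 0)

(30, 28) + (10, 29). λ = (29 - 28)/(10 - 30) ≡ 1/11 mod 31. 11⁻¹ ≡ 17 (mod 31) since 11·17 = 187 ≡ 1, so λ ≡ 17.
  x = λ² - 30 - 10 = 289 - 40 ≡ 1; y = λ·(30 - 1) - 28 ≡ 0. → (1, 0)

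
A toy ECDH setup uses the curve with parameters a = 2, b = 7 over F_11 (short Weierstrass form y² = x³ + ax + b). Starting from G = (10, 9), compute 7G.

Double-and-add on 7 = (111)₂. Start with G = (10, 9) for the leading 1-bit.
double: tangent at (10, 9): λ = (3·10² + 2)/(2·9) ≡ 5/7. 7⁻¹ ≡ 8 (mod 11), so λ ≡ 5·8 ≡ 7.
  x = λ² - 10 - 10 = 49 - 20 ≡ 7; y = λ·(10 - 7) - 9 ≡ 1. → (7, 1)
add G: (7, 1) + (10, 9). λ = (9 - 1)/(10 - 7) ≡ 8/3 mod 11. 3⁻¹ ≡ 4 (mod 11) since 3·4 = 12 ≡ 1, so λ ≡ 10.
  x = λ² - 7 - 10 = 100 - 17 ≡ 6; y = λ·(7 - 6) - 1 ≡ 9. → (6, 9)
double: tangent at (6, 9): λ = (3·6² + 2)/(2·9) ≡ 0/7. 7⁻¹ ≡ 8 (mod 11), so λ ≡ 0·8 ≡ 0.
  x = λ² - 6 - 6 = 0 - 12 ≡ 10; y = λ·(6 - 10) - 9 ≡ 2. → (10, 2)
add G: (10, 2) + (10, 9): same x and y₁ ≡ -y₂, so the sum is O.

O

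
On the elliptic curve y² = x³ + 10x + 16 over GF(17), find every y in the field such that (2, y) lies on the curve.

none

x³ + 10x + 16 = 44 ≡ 10 (mod 17).
10 is a non-residue mod 17; no y exists.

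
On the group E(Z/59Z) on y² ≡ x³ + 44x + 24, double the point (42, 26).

(49, 0)

tangent at (42, 26): λ = (3·42² + 44)/(2·26) ≡ 26/52. 52⁻¹ ≡ 42 (mod 59) since 52·42 = 2184 ≡ 1, so λ ≡ 26·42 ≡ 30.
  x = λ² - 42 - 42 = 900 - 84 ≡ 49; y = λ·(42 - 49) - 26 ≡ 0. → (49, 0)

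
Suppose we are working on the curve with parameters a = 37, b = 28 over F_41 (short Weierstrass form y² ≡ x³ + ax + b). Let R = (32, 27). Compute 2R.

(36, 13)

tangent at (32, 27): λ = (3·32² + 37)/(2·27) ≡ 34/13. 13⁻¹ ≡ 19 (mod 41), so λ ≡ 34·19 ≡ 31.
  x = λ² - 32 - 32 = 961 - 64 ≡ 36; y = λ·(32 - 36) - 27 ≡ 13. → (36, 13)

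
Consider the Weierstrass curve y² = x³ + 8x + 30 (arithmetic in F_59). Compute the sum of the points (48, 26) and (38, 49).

(19, 43)

(48, 26) + (38, 49). λ = (49 - 26)/(38 - 48) ≡ 23/49 mod 59. 49⁻¹ ≡ 53 (mod 59) since 49·53 = 2597 ≡ 1, so λ ≡ 39.
  x = λ² - 48 - 38 = 1521 - 86 ≡ 19; y = λ·(48 - 19) - 26 ≡ 43. → (19, 43)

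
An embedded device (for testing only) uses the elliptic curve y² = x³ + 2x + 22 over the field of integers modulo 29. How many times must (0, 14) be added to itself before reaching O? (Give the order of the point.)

2P: tangent at (0, 14): λ = (3·0² + 2)/(2·14) ≡ 2/28. 28⁻¹ ≡ 28 (mod 29) since 28·28 = 784 ≡ 1, so λ ≡ 2·28 ≡ 27.
  x = λ² - 0 - 0 = 729 - 0 ≡ 4; y = λ·(0 - 4) - 14 ≡ 23. → (4, 23)
3P: (4, 23) + (0, 14). λ = (14 - 23)/(0 - 4) ≡ 20/25 mod 29. 25⁻¹ ≡ 7 (mod 29), so λ ≡ 24.
  x = λ² - 4 - 0 = 576 - 4 ≡ 21; y = λ·(4 - 21) - 23 ≡ 4. → (21, 4)
4P: (21, 4) + (0, 14). λ = (14 - 4)/(0 - 21) ≡ 10/8 mod 29. 8⁻¹ ≡ 11 (mod 29), so λ ≡ 23.
  x = λ² - 21 - 0 = 529 - 21 ≡ 15; y = λ·(21 - 15) - 4 ≡ 18. → (15, 18)
5P: (15, 18) + (0, 14). λ = (14 - 18)/(0 - 15) ≡ 25/14 mod 29. 14⁻¹ ≡ 27 (mod 29), so λ ≡ 8.
  x = λ² - 15 - 0 = 64 - 15 ≡ 20; y = λ·(15 - 20) - 18 ≡ 0. → (20, 0)
6P: (20, 0) + (0, 14). λ = (14 - 0)/(0 - 20) ≡ 14/9 mod 29. 9⁻¹ ≡ 13 (mod 29), so λ ≡ 8.
  x = λ² - 20 - 0 = 64 - 20 ≡ 15; y = λ·(20 - 15) - 0 ≡ 11. → (15, 11)
7P: (15, 11) + (0, 14). λ = (14 - 11)/(0 - 15) ≡ 3/14 mod 29. 14⁻¹ ≡ 27 (mod 29), so λ ≡ 23.
  x = λ² - 15 - 0 = 529 - 15 ≡ 21; y = λ·(15 - 21) - 11 ≡ 25. → (21, 25)
8P: (21, 25) + (0, 14). λ = (14 - 25)/(0 - 21) ≡ 18/8 mod 29. 8⁻¹ ≡ 11 (mod 29), so λ ≡ 24.
  x = λ² - 21 - 0 = 576 - 21 ≡ 4; y = λ·(21 - 4) - 25 ≡ 6. → (4, 6)
9P: (4, 6) + (0, 14). λ = (14 - 6)/(0 - 4) ≡ 8/25 mod 29. 25⁻¹ ≡ 7 (mod 29) since 25·7 = 175 ≡ 1, so λ ≡ 27.
  x = λ² - 4 - 0 = 729 - 4 ≡ 0; y = λ·(4 - 0) - 6 ≡ 15. → (0, 15)
10P: (0, 15) + (0, 14): same x and y₁ ≡ -y₂, so the sum is O.
10P = O, so the order is 10.

10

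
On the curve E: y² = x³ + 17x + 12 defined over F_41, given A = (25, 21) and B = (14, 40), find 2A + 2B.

(9, 19)

First 2A:
Repeated addition: build up to 2A.
2A: tangent at (25, 21): λ = (3·25² + 17)/(2·21) ≡ 6/1. 1⁻¹ ≡ 1 (mod 41), so λ ≡ 6·1 ≡ 6.
  x = λ² - 25 - 25 = 36 - 50 ≡ 27; y = λ·(25 - 27) - 21 ≡ 8. → (27, 8)
2A = (27, 8).
Next 2B:
Repeated addition: build up to 2B.
2B: tangent at (14, 40): λ = (3·14² + 17)/(2·40) ≡ 31/39. 39⁻¹ ≡ 20 (mod 41) since 39·20 = 780 ≡ 1, so λ ≡ 31·20 ≡ 5.
  x = λ² - 14 - 14 = 25 - 28 ≡ 38; y = λ·(14 - 38) - 40 ≡ 4. → (38, 4)
2B = (38, 4).
Finally 2A + 2B:
(27, 8) + (38, 4). λ = (4 - 8)/(38 - 27) ≡ 37/11 mod 41. 11⁻¹ ≡ 15 (mod 41), so λ ≡ 22.
  x = λ² - 27 - 38 = 484 - 65 ≡ 9; y = λ·(27 - 9) - 8 ≡ 19. → (9, 19)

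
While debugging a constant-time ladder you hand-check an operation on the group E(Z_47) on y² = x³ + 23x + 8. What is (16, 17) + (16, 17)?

(24, 7)

tangent at (16, 17): λ = (3·16² + 23)/(2·17) ≡ 39/34. 34⁻¹ ≡ 18 (mod 47) since 34·18 = 612 ≡ 1, so λ ≡ 39·18 ≡ 44.
  x = λ² - 16 - 16 = 1936 - 32 ≡ 24; y = λ·(16 - 24) - 17 ≡ 7. → (24, 7)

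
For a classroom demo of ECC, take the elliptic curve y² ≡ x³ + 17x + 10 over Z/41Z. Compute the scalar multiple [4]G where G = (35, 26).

(37, 40)

Double-and-add on 4 = (100)₂. Start with G = (35, 26) for the leading 1-bit.
double: tangent at (35, 26): λ = (3·35² + 17)/(2·26) ≡ 2/11. 11⁻¹ ≡ 15 (mod 41), so λ ≡ 2·15 ≡ 30.
  x = λ² - 35 - 35 = 900 - 70 ≡ 10; y = λ·(35 - 10) - 26 ≡ 27. → (10, 27)
double: tangent at (10, 27): λ = (3·10² + 17)/(2·27) ≡ 30/13. 13⁻¹ ≡ 19 (mod 41) since 13·19 = 247 ≡ 1, so λ ≡ 30·19 ≡ 37.
  x = λ² - 10 - 10 = 1369 - 20 ≡ 37; y = λ·(10 - 37) - 27 ≡ 40. → (37, 40)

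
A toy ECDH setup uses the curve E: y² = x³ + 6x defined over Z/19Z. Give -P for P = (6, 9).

(6, 10)

-(6, 9) = (6, -9 mod 19) = (6, 10).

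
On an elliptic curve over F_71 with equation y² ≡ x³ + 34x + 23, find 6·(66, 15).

Write P = (66, 15).
Repeated addition: build up to 6P.
2P: tangent at (66, 15): λ = (3·66² + 34)/(2·15) ≡ 38/30. 30⁻¹ ≡ 45 (mod 71), so λ ≡ 38·45 ≡ 6.
  x = λ² - 66 - 66 = 36 - 132 ≡ 46; y = λ·(66 - 46) - 15 ≡ 34. → (46, 34)
3P: (46, 34) + (66, 15). λ = (15 - 34)/(66 - 46) ≡ 52/20 mod 71. 20⁻¹ ≡ 32 (mod 71), so λ ≡ 31.
  x = λ² - 46 - 66 = 961 - 112 ≡ 68; y = λ·(46 - 68) - 34 ≡ 65. → (68, 65)
4P: (68, 65) + (66, 15). λ = (15 - 65)/(66 - 68) ≡ 21/69 mod 71. 69⁻¹ ≡ 35 (mod 71), so λ ≡ 25.
  x = λ² - 68 - 66 = 625 - 134 ≡ 65; y = λ·(68 - 65) - 65 ≡ 10. → (65, 10)
5P: (65, 10) + (66, 15). λ = (15 - 10)/(66 - 65) ≡ 5/1 mod 71. 1⁻¹ ≡ 1 (mod 71) since 1·1 = 1 ≡ 1, so λ ≡ 5.
  x = λ² - 65 - 66 = 25 - 131 ≡ 36; y = λ·(65 - 36) - 10 ≡ 64. → (36, 64)
6P: (36, 64) + (66, 15). λ = (15 - 64)/(66 - 36) ≡ 22/30 mod 71. 30⁻¹ ≡ 45 (mod 71), so λ ≡ 67.
  x = λ² - 36 - 66 = 4489 - 102 ≡ 56; y = λ·(36 - 56) - 64 ≡ 16. → (56, 16)

(56, 16)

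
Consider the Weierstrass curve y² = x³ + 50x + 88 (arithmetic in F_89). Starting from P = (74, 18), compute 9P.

(59, 54)

Repeated addition: build up to 9P.
2P: tangent at (74, 18): λ = (3·74² + 50)/(2·18) ≡ 13/36. 36⁻¹ ≡ 47 (mod 89) since 36·47 = 1692 ≡ 1, so λ ≡ 13·47 ≡ 77.
  x = λ² - 74 - 74 = 5929 - 148 ≡ 85; y = λ·(74 - 85) - 18 ≡ 25. → (85, 25)
3P: (85, 25) + (74, 18). λ = (18 - 25)/(74 - 85) ≡ 82/78 mod 89. 78⁻¹ ≡ 8 (mod 89) since 78·8 = 624 ≡ 1, so λ ≡ 33.
  x = λ² - 85 - 74 = 1089 - 159 ≡ 40; y = λ·(85 - 40) - 25 ≡ 36. → (40, 36)
4P: (40, 36) + (74, 18). λ = (18 - 36)/(74 - 40) ≡ 71/34 mod 89. 34⁻¹ ≡ 55 (mod 89) since 34·55 = 1870 ≡ 1, so λ ≡ 78.
  x = λ² - 40 - 74 = 6084 - 114 ≡ 7; y = λ·(40 - 7) - 36 ≡ 46. → (7, 46)
5P: (7, 46) + (74, 18). λ = (18 - 46)/(74 - 7) ≡ 61/67 mod 89. 67⁻¹ ≡ 4 (mod 89) since 67·4 = 268 ≡ 1, so λ ≡ 66.
  x = λ² - 7 - 74 = 4356 - 81 ≡ 3; y = λ·(7 - 3) - 46 ≡ 40. → (3, 40)
6P: (3, 40) + (74, 18). λ = (18 - 40)/(74 - 3) ≡ 67/71 mod 89. 71⁻¹ ≡ 84 (mod 89), so λ ≡ 21.
  x = λ² - 3 - 74 = 441 - 77 ≡ 8; y = λ·(3 - 8) - 40 ≡ 33. → (8, 33)
7P: (8, 33) + (74, 18). λ = (18 - 33)/(74 - 8) ≡ 74/66 mod 89. 66⁻¹ ≡ 58 (mod 89), so λ ≡ 20.
  x = λ² - 8 - 74 = 400 - 82 ≡ 51; y = λ·(8 - 51) - 33 ≡ 86. → (51, 86)
8P: (51, 86) + (74, 18). λ = (18 - 86)/(74 - 51) ≡ 21/23 mod 89. 23⁻¹ ≡ 31 (mod 89), so λ ≡ 28.
  x = λ² - 51 - 74 = 784 - 125 ≡ 36; y = λ·(51 - 36) - 86 ≡ 67. → (36, 67)
9P: (36, 67) + (74, 18). λ = (18 - 67)/(74 - 36) ≡ 40/38 mod 89. 38⁻¹ ≡ 82 (mod 89) since 38·82 = 3116 ≡ 1, so λ ≡ 76.
  x = λ² - 36 - 74 = 5776 - 110 ≡ 59; y = λ·(36 - 59) - 67 ≡ 54. → (59, 54)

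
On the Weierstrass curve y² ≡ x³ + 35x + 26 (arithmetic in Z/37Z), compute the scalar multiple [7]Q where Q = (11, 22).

Repeated addition: build up to 7Q.
2Q: tangent at (11, 22): λ = (3·11² + 35)/(2·22) ≡ 28/7. 7⁻¹ ≡ 16 (mod 37), so λ ≡ 28·16 ≡ 4.
  x = λ² - 11 - 11 = 16 - 22 ≡ 31; y = λ·(11 - 31) - 22 ≡ 9. → (31, 9)
3Q: (31, 9) + (11, 22). λ = (22 - 9)/(11 - 31) ≡ 13/17 mod 37. 17⁻¹ ≡ 24 (mod 37), so λ ≡ 16.
  x = λ² - 31 - 11 = 256 - 42 ≡ 29; y = λ·(31 - 29) - 9 ≡ 23. → (29, 23)
4Q: (29, 23) + (11, 22). λ = (22 - 23)/(11 - 29) ≡ 36/19 mod 37. 19⁻¹ ≡ 2 (mod 37), so λ ≡ 35.
  x = λ² - 29 - 11 = 1225 - 40 ≡ 1; y = λ·(29 - 1) - 23 ≡ 32. → (1, 32)
5Q: (1, 32) + (11, 22). λ = (22 - 32)/(11 - 1) ≡ 27/10 mod 37. 10⁻¹ ≡ 26 (mod 37) since 10·26 = 260 ≡ 1, so λ ≡ 36.
  x = λ² - 1 - 11 = 1296 - 12 ≡ 26; y = λ·(1 - 26) - 32 ≡ 30. → (26, 30)
6Q: (26, 30) + (11, 22). λ = (22 - 30)/(11 - 26) ≡ 29/22 mod 37. 22⁻¹ ≡ 32 (mod 37), so λ ≡ 3.
  x = λ² - 26 - 11 = 9 - 37 ≡ 9; y = λ·(26 - 9) - 30 ≡ 21. → (9, 21)
7Q: (9, 21) + (11, 22). λ = (22 - 21)/(11 - 9) ≡ 1/2 mod 37. 2⁻¹ ≡ 19 (mod 37) since 2·19 = 38 ≡ 1, so λ ≡ 19.
  x = λ² - 9 - 11 = 361 - 20 ≡ 8; y = λ·(9 - 8) - 21 ≡ 35. → (8, 35)

(8, 35)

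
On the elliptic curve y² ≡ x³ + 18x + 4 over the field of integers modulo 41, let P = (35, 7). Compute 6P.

Double-and-add on 6 = (110)₂. Start with P = (35, 7) for the leading 1-bit.
double: tangent at (35, 7): λ = (3·35² + 18)/(2·7) ≡ 3/14. 14⁻¹ ≡ 3 (mod 41), so λ ≡ 3·3 ≡ 9.
  x = λ² - 35 - 35 = 81 - 70 ≡ 11; y = λ·(35 - 11) - 7 ≡ 4. → (11, 4)
add P: (11, 4) + (35, 7). λ = (7 - 4)/(35 - 11) ≡ 3/24 mod 41. 24⁻¹ ≡ 12 (mod 41) since 24·12 = 288 ≡ 1, so λ ≡ 36.
  x = λ² - 11 - 35 = 1296 - 46 ≡ 20; y = λ·(11 - 20) - 4 ≡ 0. → (20, 0)
double: (20, 0) + (20, 0): same x and y₁ ≡ -y₂, so the sum is O.

O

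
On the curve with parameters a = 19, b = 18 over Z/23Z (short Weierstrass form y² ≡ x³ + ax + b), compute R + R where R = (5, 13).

tangent at (5, 13): λ = (3·5² + 19)/(2·13) ≡ 2/3. 3⁻¹ ≡ 8 (mod 23) since 3·8 = 24 ≡ 1, so λ ≡ 2·8 ≡ 16.
  x = λ² - 5 - 5 = 256 - 10 ≡ 16; y = λ·(5 - 16) - 13 ≡ 18. → (16, 18)

(16, 18)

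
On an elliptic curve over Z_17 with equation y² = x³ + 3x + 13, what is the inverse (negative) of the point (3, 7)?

-(3, 7) = (3, -7 mod 17) = (3, 10).

(3, 10)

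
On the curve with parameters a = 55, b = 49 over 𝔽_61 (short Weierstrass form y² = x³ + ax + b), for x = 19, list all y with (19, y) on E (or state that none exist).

none

x³ + 55x + 49 = 7953 ≡ 23 (mod 61).
23 is a non-residue mod 61; no y exists.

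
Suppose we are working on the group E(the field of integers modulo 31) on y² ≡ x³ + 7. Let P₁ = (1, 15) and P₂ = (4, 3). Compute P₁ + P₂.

(1, 15) + (4, 3). λ = (3 - 15)/(4 - 1) ≡ 19/3 mod 31. 3⁻¹ ≡ 21 (mod 31) since 3·21 = 63 ≡ 1, so λ ≡ 27.
  x = λ² - 1 - 4 = 729 - 5 ≡ 11; y = λ·(1 - 11) - 15 ≡ 25. → (11, 25)

(11, 25)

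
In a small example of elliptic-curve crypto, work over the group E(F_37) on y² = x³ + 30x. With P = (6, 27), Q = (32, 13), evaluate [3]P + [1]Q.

(4, 31)

First 3P:
Repeated addition: build up to 3P.
2P: tangent at (6, 27): λ = (3·6² + 30)/(2·27) ≡ 27/17. 17⁻¹ ≡ 24 (mod 37) since 17·24 = 408 ≡ 1, so λ ≡ 27·24 ≡ 19.
  x = λ² - 6 - 6 = 361 - 12 ≡ 16; y = λ·(6 - 16) - 27 ≡ 5. → (16, 5)
3P: (16, 5) + (6, 27). λ = (27 - 5)/(6 - 16) ≡ 22/27 mod 37. 27⁻¹ ≡ 11 (mod 37), so λ ≡ 20.
  x = λ² - 16 - 6 = 400 - 22 ≡ 8; y = λ·(16 - 8) - 5 ≡ 7. → (8, 7)
3P = (8, 7).
Finally 3P + Q:
(8, 7) + (32, 13). λ = (13 - 7)/(32 - 8) ≡ 6/24 mod 37. 24⁻¹ ≡ 17 (mod 37), so λ ≡ 28.
  x = λ² - 8 - 32 = 784 - 40 ≡ 4; y = λ·(8 - 4) - 7 ≡ 31. → (4, 31)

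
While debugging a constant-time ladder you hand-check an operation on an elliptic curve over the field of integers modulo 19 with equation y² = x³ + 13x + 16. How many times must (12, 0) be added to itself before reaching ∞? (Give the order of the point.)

2

2P: (12, 0) + (12, 0): same x and y₁ ≡ -y₂, so the sum is ∞.
2P = ∞, so the order is 2.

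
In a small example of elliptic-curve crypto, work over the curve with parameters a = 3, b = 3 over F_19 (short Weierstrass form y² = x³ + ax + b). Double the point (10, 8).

(16, 9)

tangent at (10, 8): λ = (3·10² + 3)/(2·8) ≡ 18/16. 16⁻¹ ≡ 6 (mod 19), so λ ≡ 18·6 ≡ 13.
  x = λ² - 10 - 10 = 169 - 20 ≡ 16; y = λ·(10 - 16) - 8 ≡ 9. → (16, 9)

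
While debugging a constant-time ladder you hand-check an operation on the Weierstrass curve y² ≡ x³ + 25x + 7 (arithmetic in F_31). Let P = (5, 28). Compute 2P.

tangent at (5, 28): λ = (3·5² + 25)/(2·28) ≡ 7/25. 25⁻¹ ≡ 5 (mod 31), so λ ≡ 7·5 ≡ 4.
  x = λ² - 5 - 5 = 16 - 10 ≡ 6; y = λ·(5 - 6) - 28 ≡ 30. → (6, 30)

(6, 30)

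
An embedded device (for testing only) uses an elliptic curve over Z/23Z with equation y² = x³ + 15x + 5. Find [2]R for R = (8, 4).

tangent at (8, 4): λ = (3·8² + 15)/(2·4) ≡ 0/8. 8⁻¹ ≡ 3 (mod 23) since 8·3 = 24 ≡ 1, so λ ≡ 0·3 ≡ 0.
  x = λ² - 8 - 8 = 0 - 16 ≡ 7; y = λ·(8 - 7) - 4 ≡ 19. → (7, 19)

(7, 19)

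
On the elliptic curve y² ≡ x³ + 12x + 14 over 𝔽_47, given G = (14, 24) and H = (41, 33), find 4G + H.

(39, 8)

First 4G:
Double-and-add on 4 = (100)₂. Start with G = (14, 24) for the leading 1-bit.
double: tangent at (14, 24): λ = (3·14² + 12)/(2·24) ≡ 36/1. 1⁻¹ ≡ 1 (mod 47) since 1·1 = 1 ≡ 1, so λ ≡ 36·1 ≡ 36.
  x = λ² - 14 - 14 = 1296 - 28 ≡ 46; y = λ·(14 - 46) - 24 ≡ 46. → (46, 46)
double: tangent at (46, 46): λ = (3·46² + 12)/(2·46) ≡ 15/45. 45⁻¹ ≡ 23 (mod 47), so λ ≡ 15·23 ≡ 16.
  x = λ² - 46 - 46 = 256 - 92 ≡ 23; y = λ·(46 - 23) - 46 ≡ 40. → (23, 40)
4G = (23, 40).
Finally 4G + H:
(23, 40) + (41, 33). λ = (33 - 40)/(41 - 23) ≡ 40/18 mod 47. 18⁻¹ ≡ 34 (mod 47), so λ ≡ 44.
  x = λ² - 23 - 41 = 1936 - 64 ≡ 39; y = λ·(23 - 39) - 40 ≡ 8. → (39, 8)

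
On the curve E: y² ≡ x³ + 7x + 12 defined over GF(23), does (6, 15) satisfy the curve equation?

no

y² = 15² ≡ 18; x³ + 7x + 12 = 270 ≡ 17 (mod 23). 18 ≠ 17.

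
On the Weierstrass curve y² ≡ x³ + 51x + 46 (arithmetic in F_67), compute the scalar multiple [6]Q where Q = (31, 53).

Double-and-add on 6 = (110)₂. Start with Q = (31, 53) for the leading 1-bit.
double: tangent at (31, 53): λ = (3·31² + 51)/(2·53) ≡ 53/39. 39⁻¹ ≡ 55 (mod 67) since 39·55 = 2145 ≡ 1, so λ ≡ 53·55 ≡ 34.
  x = λ² - 31 - 31 = 1156 - 62 ≡ 22; y = λ·(31 - 22) - 53 ≡ 52. → (22, 52)
add Q: (22, 52) + (31, 53). λ = (53 - 52)/(31 - 22) ≡ 1/9 mod 67. 9⁻¹ ≡ 15 (mod 67), so λ ≡ 15.
  x = λ² - 22 - 31 = 225 - 53 ≡ 38; y = λ·(22 - 38) - 52 ≡ 43. → (38, 43)
double: tangent at (38, 43): λ = (3·38² + 51)/(2·43) ≡ 28/19. 19⁻¹ ≡ 60 (mod 67), so λ ≡ 28·60 ≡ 5.
  x = λ² - 38 - 38 = 25 - 76 ≡ 16; y = λ·(38 - 16) - 43 ≡ 0. → (16, 0)

(16, 0)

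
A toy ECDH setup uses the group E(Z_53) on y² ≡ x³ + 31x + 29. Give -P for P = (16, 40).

-(16, 40) = (16, -40 mod 53) = (16, 13).

(16, 13)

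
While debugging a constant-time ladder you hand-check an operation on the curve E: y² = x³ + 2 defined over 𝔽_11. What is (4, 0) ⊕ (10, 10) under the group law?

(4, 0) + (10, 10). λ = (10 - 0)/(10 - 4) ≡ 10/6 mod 11. 6⁻¹ ≡ 2 (mod 11), so λ ≡ 9.
  x = λ² - 4 - 10 = 81 - 14 ≡ 1; y = λ·(4 - 1) - 0 ≡ 5. → (1, 5)

(1, 5)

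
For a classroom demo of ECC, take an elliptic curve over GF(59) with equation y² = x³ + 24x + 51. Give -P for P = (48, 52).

-(48, 52) = (48, -52 mod 59) = (48, 7).

(48, 7)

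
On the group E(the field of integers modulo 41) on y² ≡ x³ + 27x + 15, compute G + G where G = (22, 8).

tangent at (22, 8): λ = (3·22² + 27)/(2·8) ≡ 3/16. 16⁻¹ ≡ 18 (mod 41), so λ ≡ 3·18 ≡ 13.
  x = λ² - 22 - 22 = 169 - 44 ≡ 2; y = λ·(22 - 2) - 8 ≡ 6. → (2, 6)

(2, 6)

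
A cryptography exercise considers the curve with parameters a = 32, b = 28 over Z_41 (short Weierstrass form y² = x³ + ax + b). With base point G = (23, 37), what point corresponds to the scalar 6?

Repeated addition: build up to 6G.
2G: tangent at (23, 37): λ = (3·23² + 32)/(2·37) ≡ 20/33. 33⁻¹ ≡ 5 (mod 41), so λ ≡ 20·5 ≡ 18.
  x = λ² - 23 - 23 = 324 - 46 ≡ 32; y = λ·(23 - 32) - 37 ≡ 6. → (32, 6)
3G: (32, 6) + (23, 37). λ = (37 - 6)/(23 - 32) ≡ 31/32 mod 41. 32⁻¹ ≡ 9 (mod 41) since 32·9 = 288 ≡ 1, so λ ≡ 33.
  x = λ² - 32 - 23 = 1089 - 55 ≡ 9; y = λ·(32 - 9) - 6 ≡ 15. → (9, 15)
4G: (9, 15) + (23, 37). λ = (37 - 15)/(23 - 9) ≡ 22/14 mod 41. 14⁻¹ ≡ 3 (mod 41) since 14·3 = 42 ≡ 1, so λ ≡ 25.
  x = λ² - 9 - 23 = 625 - 32 ≡ 19; y = λ·(9 - 19) - 15 ≡ 22. → (19, 22)
5G: (19, 22) + (23, 37). λ = (37 - 22)/(23 - 19) ≡ 15/4 mod 41. 4⁻¹ ≡ 31 (mod 41), so λ ≡ 14.
  x = λ² - 19 - 23 = 196 - 42 ≡ 31; y = λ·(19 - 31) - 22 ≡ 15. → (31, 15)
6G: (31, 15) + (23, 37). λ = (37 - 15)/(23 - 31) ≡ 22/33 mod 41. 33⁻¹ ≡ 5 (mod 41) since 33·5 = 165 ≡ 1, so λ ≡ 28.
  x = λ² - 31 - 23 = 784 - 54 ≡ 33; y = λ·(31 - 33) - 15 ≡ 11. → (33, 11)

(33, 11)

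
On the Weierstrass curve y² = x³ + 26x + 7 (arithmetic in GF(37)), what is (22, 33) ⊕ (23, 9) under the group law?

(13, 10)

(22, 33) + (23, 9). λ = (9 - 33)/(23 - 22) ≡ 13/1 mod 37. 1⁻¹ ≡ 1 (mod 37) since 1·1 = 1 ≡ 1, so λ ≡ 13.
  x = λ² - 22 - 23 = 169 - 45 ≡ 13; y = λ·(22 - 13) - 33 ≡ 10. → (13, 10)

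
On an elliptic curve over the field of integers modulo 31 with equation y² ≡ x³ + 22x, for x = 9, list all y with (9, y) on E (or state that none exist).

11, 20

x³ + 22x + 0 = 927 ≡ 28 (mod 31).
Square roots of 28 mod 31: 11 and 20 (since 11² = 121 ≡ 28).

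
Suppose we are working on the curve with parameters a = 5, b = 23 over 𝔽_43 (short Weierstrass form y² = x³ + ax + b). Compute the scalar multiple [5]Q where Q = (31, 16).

(37, 11)

Repeated addition: build up to 5Q.
2Q: tangent at (31, 16): λ = (3·31² + 5)/(2·16) ≡ 7/32. 32⁻¹ ≡ 39 (mod 43) since 32·39 = 1248 ≡ 1, so λ ≡ 7·39 ≡ 15.
  x = λ² - 31 - 31 = 225 - 62 ≡ 34; y = λ·(31 - 34) - 16 ≡ 25. → (34, 25)
3Q: (34, 25) + (31, 16). λ = (16 - 25)/(31 - 34) ≡ 34/40 mod 43. 40⁻¹ ≡ 14 (mod 43), so λ ≡ 3.
  x = λ² - 34 - 31 = 9 - 65 ≡ 30; y = λ·(34 - 30) - 25 ≡ 30. → (30, 30)
4Q: (30, 30) + (31, 16). λ = (16 - 30)/(31 - 30) ≡ 29/1 mod 43. 1⁻¹ ≡ 1 (mod 43), so λ ≡ 29.
  x = λ² - 30 - 31 = 841 - 61 ≡ 6; y = λ·(30 - 6) - 30 ≡ 21. → (6, 21)
5Q: (6, 21) + (31, 16). λ = (16 - 21)/(31 - 6) ≡ 38/25 mod 43. 25⁻¹ ≡ 31 (mod 43) since 25·31 = 775 ≡ 1, so λ ≡ 17.
  x = λ² - 6 - 31 = 289 - 37 ≡ 37; y = λ·(6 - 37) - 21 ≡ 11. → (37, 11)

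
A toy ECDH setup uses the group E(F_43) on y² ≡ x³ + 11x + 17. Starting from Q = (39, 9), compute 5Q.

Double-and-add on 5 = (101)₂. Start with Q = (39, 9) for the leading 1-bit.
double: tangent at (39, 9): λ = (3·39² + 11)/(2·9) ≡ 16/18. 18⁻¹ ≡ 12 (mod 43), so λ ≡ 16·12 ≡ 20.
  x = λ² - 39 - 39 = 400 - 78 ≡ 21; y = λ·(39 - 21) - 9 ≡ 7. → (21, 7)
double: tangent at (21, 7): λ = (3·21² + 11)/(2·7) ≡ 1/14. 14⁻¹ ≡ 40 (mod 43), so λ ≡ 1·40 ≡ 40.
  x = λ² - 21 - 21 = 1600 - 42 ≡ 10; y = λ·(21 - 10) - 7 ≡ 3. → (10, 3)
add Q: (10, 3) + (39, 9). λ = (9 - 3)/(39 - 10) ≡ 6/29 mod 43. 29⁻¹ ≡ 3 (mod 43), so λ ≡ 18.
  x = λ² - 10 - 39 = 324 - 49 ≡ 17; y = λ·(10 - 17) - 3 ≡ 0. → (17, 0)

(17, 0)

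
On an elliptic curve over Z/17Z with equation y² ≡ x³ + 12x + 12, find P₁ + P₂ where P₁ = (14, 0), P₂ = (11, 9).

(1, 12)

(14, 0) + (11, 9). λ = (9 - 0)/(11 - 14) ≡ 9/14 mod 17. 14⁻¹ ≡ 11 (mod 17), so λ ≡ 14.
  x = λ² - 14 - 11 = 196 - 25 ≡ 1; y = λ·(14 - 1) - 0 ≡ 12. → (1, 12)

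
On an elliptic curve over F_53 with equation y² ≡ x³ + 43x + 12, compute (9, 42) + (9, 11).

The two points share x = 9 and their y-coordinates satisfy 42 + 11 ≡ 0 (mod 53), so they are inverses. Their sum is 𝒪.

O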